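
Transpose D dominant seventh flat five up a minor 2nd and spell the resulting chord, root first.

E-flat G B-double-flat D-flat

A minor 2nd up from D is E-flat, so the new chord is E-flat dominant seventh flat five.
Root: E-flat
Major 3rd (3rd): G
Diminished 5th (5th): B-double-flat
Minor 7th (7th): D-flat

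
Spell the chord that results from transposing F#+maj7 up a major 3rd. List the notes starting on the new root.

F♯ up a major 3rd → A♯. New chord: A♯ augmented major seventh.
Root: A♯
Major 3rd (3rd): C𝄪
Augmented 5th (5th): E𝄪
Major 7th (7th): G𝄪

A♯, C𝄪, E𝄪, G𝄪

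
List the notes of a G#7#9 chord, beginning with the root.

G#7#9 is a dominant seventh sharp nine built on G♯.
Root: G♯
Major 3rd (3rd): B♯
Perfect 5th (5th): D♯
Minor 7th (7th): F♯
Augmented 9th (9th): A𝄪

G♯ B♯ D♯ F♯ A𝄪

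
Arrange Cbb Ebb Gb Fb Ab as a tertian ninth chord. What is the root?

Fb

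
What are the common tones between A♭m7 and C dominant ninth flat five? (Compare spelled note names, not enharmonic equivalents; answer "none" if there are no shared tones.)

Gb

A♭m7 = Ab, Cb, Eb, Gb.
C dominant ninth flat five = C, E, Gb, Bb, D.
Shared: Gb.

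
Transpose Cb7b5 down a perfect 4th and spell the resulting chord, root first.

C♭ down a perfect 4th → G♭. New chord: G♭ dominant seventh flat five.
- root: G♭
- major 3rd: B♭
- diminished 5th: D𝄫
- minor 7th: F♭

G♭, B♭, D𝄫, F♭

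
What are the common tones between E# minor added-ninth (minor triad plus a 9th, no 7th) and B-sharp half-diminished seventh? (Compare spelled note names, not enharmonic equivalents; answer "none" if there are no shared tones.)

B♯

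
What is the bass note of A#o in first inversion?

A#o in root position is A♯–C♯–E.
First inversion places the third in the bass, which is C♯.

C♯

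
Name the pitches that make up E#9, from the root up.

E#9 is a dominant ninth built on E#.
E# — root
G## — major 3rd
B# — perfect 5th
D# — minor 7th
F## — major 9th

E# G## B# D# F##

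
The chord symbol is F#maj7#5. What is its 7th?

F#maj7#5 is built on F#; its 7th is a major 7th above the root.
A seventh above F uses the letter E, and the major 7th above F# is E#.

E#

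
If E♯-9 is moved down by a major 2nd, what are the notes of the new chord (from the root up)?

A major 2nd down from E# is D#, so the new chord is D# minor ninth.
root → D#
3rd (minor 3rd) → F#
5th (perfect 5th) → A#
7th (minor 7th) → C#
9th (major 9th) → E#

D#, F#, A#, C#, E#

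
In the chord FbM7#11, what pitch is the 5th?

C♭

Root of FbM7#11 = F♭. The 5th is a perfect 5th: F♭ up a perfect 5th → C♭.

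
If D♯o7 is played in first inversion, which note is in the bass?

F♯

D♯o7 = D♯–F♯–A–C. First inversion → third in the bass = F♯.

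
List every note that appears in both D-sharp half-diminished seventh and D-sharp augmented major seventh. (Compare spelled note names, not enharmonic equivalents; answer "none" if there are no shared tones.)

D-sharp

D-sharp half-diminished seventh: D-sharp F-sharp A C-sharp
D-sharp augmented major seventh: D-sharp F-double-sharp A-double-sharp C-double-sharp
Common to both → D-sharp.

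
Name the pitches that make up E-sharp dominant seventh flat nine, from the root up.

E-sharp dominant seventh flat nine: dominant seventh flat nine on E#.
root → E#
3rd (major 3rd) → G##
5th (perfect 5th) → B#
7th (minor 7th) → D#
9th (minor 9th) → F#

E#  G##  B#  D#  F#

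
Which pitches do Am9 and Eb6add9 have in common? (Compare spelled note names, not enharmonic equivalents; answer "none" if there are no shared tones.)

C, G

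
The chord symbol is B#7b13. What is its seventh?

Root of B#7b13 = B#. The 7th is a minor 7th: B# up a minor 7th → A#.

A#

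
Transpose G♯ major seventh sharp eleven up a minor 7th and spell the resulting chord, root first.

A minor 7th up from G-sharp is F-sharp, so the new chord is F-sharp major seventh sharp eleven.
Root: F-sharp
Major 3rd (3rd): A-sharp
Perfect 5th (5th): C-sharp
Major 7th (7th): E-sharp
Augmented 11th (11th): B-sharp

F-sharp A-sharp C-sharp E-sharp B-sharp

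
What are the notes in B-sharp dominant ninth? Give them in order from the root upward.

B-sharp  D-double-sharp  F-double-sharp  A-sharp  C-double-sharp

Root B-sharp, quality dominant ninth:
Root: B-sharp
Major 3rd (3rd): D-double-sharp
Perfect 5th (5th): F-double-sharp
Minor 7th (7th): A-sharp
Major 9th (9th): C-double-sharp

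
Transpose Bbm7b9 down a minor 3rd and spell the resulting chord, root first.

G, Bb, D, F, Ab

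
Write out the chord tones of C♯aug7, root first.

C♯aug7 is an augmented seventh built on C♯.
- root: C♯
- major 3rd: E♯
- augmented 5th: G𝄪
- minor 7th: B

C♯ – E♯ – G𝄪 – B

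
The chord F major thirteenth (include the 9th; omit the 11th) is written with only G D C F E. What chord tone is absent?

F major thirteenth = F, A, C, E, G, D. The voicing lacks the 3rd (major 3rd), A.

A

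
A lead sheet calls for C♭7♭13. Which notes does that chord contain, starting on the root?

Root Cb, quality dominant seventh flat thirteen:
Root: Cb
Major 3rd (3rd): Eb
Perfect 5th (5th): Gb
Minor 7th (7th): Bbb
Minor 13th (13th): Abb

Cb – Eb – Gb – Bbb – Abb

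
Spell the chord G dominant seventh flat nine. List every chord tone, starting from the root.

Root G, quality dominant seventh flat nine:
- root: G
- major 3rd: B
- perfect 5th: D
- minor 7th: F
- minor 9th: A-flat

G B D F A-flat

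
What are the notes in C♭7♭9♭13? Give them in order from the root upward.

Cb  Eb  Gb  Bbb  Dbb  Abb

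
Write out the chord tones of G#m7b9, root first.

G♯, B, D♯, F♯, A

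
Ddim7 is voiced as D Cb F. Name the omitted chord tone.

The full Ddim7 chord is D, F, Ab, Cb.
Comparing with the voicing, the diminished 5th (5th) — Ab — is absent.

Ab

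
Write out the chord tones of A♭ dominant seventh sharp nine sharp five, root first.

Ab, C, E, Gb, B

Root Ab, quality dominant seventh sharp nine sharp five:
Root: Ab
Major 3rd (3rd): C
Augmented 5th (5th): E
Minor 7th (7th): Gb
Augmented 9th (9th): B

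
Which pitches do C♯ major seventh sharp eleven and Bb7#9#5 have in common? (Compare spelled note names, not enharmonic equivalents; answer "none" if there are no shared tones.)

C♯ major seventh sharp eleven: C# E# G# B# F##
Bb7#9#5: Bb D F# Ab C#
Common to both → C#.

C#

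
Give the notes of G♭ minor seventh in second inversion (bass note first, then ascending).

In root position, G♭ minor seventh is Gb–Bbb–Db–Fb.
Second inversion puts the fifth (Db) in the bass.

Db, Fb, Gb, Bbb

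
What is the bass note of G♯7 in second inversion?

G♯7 = G#–B#–D#–F#. Second inversion → fifth in the bass = D#.

D#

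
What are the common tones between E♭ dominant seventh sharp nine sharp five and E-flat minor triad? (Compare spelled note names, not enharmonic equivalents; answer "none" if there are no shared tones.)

E-flat

E♭ dominant seventh sharp nine sharp five = E-flat, G, B, D-flat, F-sharp.
E-flat minor triad = E-flat, G-flat, B-flat.
Shared: E-flat.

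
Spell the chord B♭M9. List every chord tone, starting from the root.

B♭M9: major ninth on Bb.
root → Bb
3rd (major 3rd) → D
5th (perfect 5th) → F
7th (major 7th) → A
9th (major 9th) → C

Bb  D  F  A  C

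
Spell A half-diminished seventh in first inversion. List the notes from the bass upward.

C  E-flat  G  A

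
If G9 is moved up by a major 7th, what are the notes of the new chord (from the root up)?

A major 7th up from G is F#, so the new chord is F# dominant ninth.
- root: F#
- major 3rd: A#
- perfect 5th: C#
- minor 7th: E
- major 9th: G#

F#  A#  C#  E  G#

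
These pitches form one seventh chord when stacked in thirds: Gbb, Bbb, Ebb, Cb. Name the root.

Cb

Stacking in thirds gives Cb – Ebb – Gbb – Bbb, so Cb is the root — Cb half-diminished seventh.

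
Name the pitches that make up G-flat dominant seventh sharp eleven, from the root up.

G-flat, B-flat, D-flat, F-flat, C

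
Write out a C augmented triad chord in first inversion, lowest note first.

E  G♯  C

In root position, C augmented triad is C–E–G♯.
First inversion puts the third (E) in the bass.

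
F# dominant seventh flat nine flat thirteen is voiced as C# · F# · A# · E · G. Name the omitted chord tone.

F# dominant seventh flat nine flat thirteen = F#, A#, C#, E, G, D. The voicing lacks the 13th (minor 13th), D.

D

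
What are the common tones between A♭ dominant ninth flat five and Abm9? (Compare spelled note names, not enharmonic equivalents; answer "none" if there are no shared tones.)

A♭ G♭ B♭

A♭ dominant ninth flat five: A♭ C E𝄫 G♭ B♭
Abm9: A♭ C♭ E♭ G♭ B♭
Common to both → A♭, G♭, B♭.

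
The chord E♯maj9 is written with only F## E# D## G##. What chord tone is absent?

B#

E♯maj9 = E#, G##, B#, D##, F##. The voicing lacks the 5th (perfect 5th), B#.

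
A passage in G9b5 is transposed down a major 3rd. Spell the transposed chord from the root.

Eb  G  Bbb  Db  F

G down a major 3rd → Eb. New chord: Eb dominant ninth flat five.
- root: Eb
- major 3rd: G
- diminished 5th: Bbb
- minor 7th: Db
- major 9th: F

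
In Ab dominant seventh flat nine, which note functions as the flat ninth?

Bbb

Ab dominant seventh flat nine is built on Ab; its 9th is a minor 9th above the root.
A second above A uses the letter B, and the minor 9th above Ab is Bbb.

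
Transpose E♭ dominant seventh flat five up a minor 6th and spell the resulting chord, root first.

Transposed root: E♭ → C♭ (minor 6th up). So we spell C♭ dominant seventh flat five:
C♭ — root
E♭ — major 3rd
G𝄫 — diminished 5th
B𝄫 — minor 7th

C♭, E♭, G𝄫, B𝄫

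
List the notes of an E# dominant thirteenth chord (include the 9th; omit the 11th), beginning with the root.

E# dominant thirteenth: dominant thirteenth on E#.
root → E#
3rd (major 3rd) → G##
5th (perfect 5th) → B#
7th (minor 7th) → D#
9th (major 9th) → F##
13th (major 13th) → C##

E#, G##, B#, D#, F##, C##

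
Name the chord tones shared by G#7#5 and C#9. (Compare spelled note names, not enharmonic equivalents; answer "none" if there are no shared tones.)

G#7#5: G# B# D## F#
C#9: C# E# G# B D#
Common to both → G#.

G#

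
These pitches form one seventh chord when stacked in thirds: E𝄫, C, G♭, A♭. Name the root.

A♭

Arranged so that each adjacent pair is a third by letter name: A♭ – C – E𝄫 – G♭.
The bottom of that stack, A♭, is the root (this is A♭ dominant seventh flat five).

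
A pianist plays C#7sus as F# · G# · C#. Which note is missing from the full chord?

The full C#7sus chord is C#, F#, G#, B.
Comparing with the voicing, the minor 7th (7th) — B — is absent.

B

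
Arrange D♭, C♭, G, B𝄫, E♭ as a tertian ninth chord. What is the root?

Stacking in thirds gives C♭ – E♭ – G – B𝄫 – D♭, so C♭ is the root — C♭ dominant ninth sharp five.

C♭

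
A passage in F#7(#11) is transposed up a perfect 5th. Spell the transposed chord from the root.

F# up a perfect 5th → C#. New chord: C# dominant seventh sharp eleven.
C# — root
E# — major 3rd
G# — perfect 5th
B — minor 7th
F## — augmented 11th

C#  E#  G#  B  F##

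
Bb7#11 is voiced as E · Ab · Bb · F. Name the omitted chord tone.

Bb7#11 = Bb, D, F, Ab, E. The voicing lacks the 3rd (major 3rd), D.

D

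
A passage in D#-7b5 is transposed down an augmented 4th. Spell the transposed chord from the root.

A – C – Eb – G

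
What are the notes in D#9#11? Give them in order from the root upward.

D# – F## – A# – C# – E# – G##

Root D#, quality dominant ninth sharp eleven:
Root: D#
Major 3rd (3rd): F##
Perfect 5th (5th): A#
Minor 7th (7th): C#
Major 9th (9th): E#
Augmented 11th (11th): G##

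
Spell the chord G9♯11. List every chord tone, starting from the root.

G9♯11: dominant ninth sharp eleven on G.
- root: G
- major 3rd: B
- perfect 5th: D
- minor 7th: F
- major 9th: A
- augmented 11th: C#

G, B, D, F, A, C#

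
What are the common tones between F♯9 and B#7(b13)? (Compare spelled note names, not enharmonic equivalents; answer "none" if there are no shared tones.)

A#, G#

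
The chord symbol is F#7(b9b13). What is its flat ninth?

G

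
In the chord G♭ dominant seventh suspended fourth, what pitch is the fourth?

C-flat

G♭ dominant seventh suspended fourth is built on G-flat; its 4th is a perfect 4th above the root.
A fourth above G uses the letter C, and the perfect 4th above G-flat is C-flat.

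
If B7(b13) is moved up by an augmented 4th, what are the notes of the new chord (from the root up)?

E# – G## – B# – D# – C#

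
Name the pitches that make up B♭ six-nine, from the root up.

Bb – D – F – G – C

Root Bb, quality six-nine:
Root: Bb
Major 3rd (3rd): D
Perfect 5th (5th): F
Major 6th (6th): G
Major 9th (9th): C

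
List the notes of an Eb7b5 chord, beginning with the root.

Eb7b5 is a dominant seventh flat five built on Eb.
Root: Eb
Major 3rd (3rd): G
Diminished 5th (5th): Bbb
Minor 7th (7th): Db

Eb, G, Bbb, Db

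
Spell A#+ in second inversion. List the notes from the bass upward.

A#+ = A#–C##–E##; second inversion → fifth (E##) lowest.

E##, A#, C##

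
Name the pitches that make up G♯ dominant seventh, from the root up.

G-sharp  B-sharp  D-sharp  F-sharp

G♯ dominant seventh is a dominant seventh built on G-sharp.
root → G-sharp
3rd (major 3rd) → B-sharp
5th (perfect 5th) → D-sharp
7th (minor 7th) → F-sharp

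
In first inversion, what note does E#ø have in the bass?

E#ø = E#–G#–B–D#. First inversion → third in the bass = G#.

G#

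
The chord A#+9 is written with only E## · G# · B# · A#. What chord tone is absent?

The full A#+9 chord is A#, C##, E##, G#, B#.
Comparing with the voicing, the major 3rd (3rd) — C## — is absent.

C##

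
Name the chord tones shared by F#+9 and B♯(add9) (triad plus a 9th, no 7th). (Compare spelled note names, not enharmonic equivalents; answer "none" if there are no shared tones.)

C##

F#+9 = F#, A#, C##, E, G#.
B♯(add9) = B#, D##, F##, C##.
Shared: C##.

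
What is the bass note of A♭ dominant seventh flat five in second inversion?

E-double-flat

A♭ dominant seventh flat five in root position is A-flat–C–E-double-flat–G-flat.
Second inversion places the fifth in the bass, which is E-double-flat.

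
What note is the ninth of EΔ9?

EΔ9 is built on E; its 9th is a major 9th above the root.
A second above E uses the letter F, and the major 9th above E is F#.

F#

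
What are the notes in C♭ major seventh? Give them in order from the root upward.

C♭ major seventh: major seventh on Cb.
- root: Cb
- major 3rd: Eb
- perfect 5th: Gb
- major 7th: Bb

Cb  Eb  Gb  Bb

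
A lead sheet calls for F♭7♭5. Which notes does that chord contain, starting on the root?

F♭7♭5: dominant seventh flat five on Fb.
root → Fb
3rd (major 3rd) → Ab
5th (diminished 5th) → Cbb
7th (minor 7th) → Ebb

Fb, Ab, Cbb, Ebb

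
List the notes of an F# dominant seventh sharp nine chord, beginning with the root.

Root F-sharp, quality dominant seventh sharp nine:
Root: F-sharp
Major 3rd (3rd): A-sharp
Perfect 5th (5th): C-sharp
Minor 7th (7th): E
Augmented 9th (9th): G-double-sharp

F-sharp, A-sharp, C-sharp, E, G-double-sharp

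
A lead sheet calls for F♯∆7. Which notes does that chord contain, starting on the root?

F♯∆7: major seventh on F#.
- root: F#
- major 3rd: A#
- perfect 5th: C#
- major 7th: E#

F#  A#  C#  E#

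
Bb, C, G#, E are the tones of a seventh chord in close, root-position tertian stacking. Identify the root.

Arranged so that each adjacent pair is a third by letter name: C – E – G# – Bb.
The bottom of that stack, C, is the root (this is C augmented seventh).

C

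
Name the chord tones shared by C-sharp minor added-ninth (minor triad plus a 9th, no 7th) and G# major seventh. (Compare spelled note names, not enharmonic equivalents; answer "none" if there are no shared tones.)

C-sharp minor added-ninth = C-sharp, E, G-sharp, D-sharp.
G# major seventh = G-sharp, B-sharp, D-sharp, F-double-sharp.
Shared: G-sharp, D-sharp.

G-sharp D-sharp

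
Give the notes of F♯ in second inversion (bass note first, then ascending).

C#  F#  A#

F♯ = F#–A#–C#; second inversion → fifth (C#) lowest.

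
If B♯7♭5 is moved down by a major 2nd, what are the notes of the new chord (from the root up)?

A#  C##  E  G#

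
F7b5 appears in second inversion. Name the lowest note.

Cb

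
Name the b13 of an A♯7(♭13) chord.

Root of A♯7(♭13) = A#. The 13th is a minor 13th: A# up a minor 13th → F#.

F#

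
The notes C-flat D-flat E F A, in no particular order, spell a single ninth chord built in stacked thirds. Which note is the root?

Stacking in thirds gives D-flat – F – A – C-flat – E, so D-flat is the root — D-flat dominant seventh sharp nine sharp five.

D-flat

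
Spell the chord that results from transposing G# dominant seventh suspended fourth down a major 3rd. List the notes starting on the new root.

A major 3rd down from G-sharp is E, so the new chord is E dominant seventh suspended fourth.
root → E
4th (perfect 4th) → A
5th (perfect 5th) → B
7th (minor 7th) → D

E, A, B, D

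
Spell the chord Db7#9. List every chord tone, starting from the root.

Db, F, Ab, Cb, E

Root Db, quality dominant seventh sharp nine:
Db — root
F — major 3rd
Ab — perfect 5th
Cb — minor 7th
E — augmented 9th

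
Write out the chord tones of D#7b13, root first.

D#7b13 is a dominant seventh flat thirteen built on D♯.
- root: D♯
- major 3rd: F𝄪
- perfect 5th: A♯
- minor 7th: C♯
- minor 13th: B

D♯, F𝄪, A♯, C♯, B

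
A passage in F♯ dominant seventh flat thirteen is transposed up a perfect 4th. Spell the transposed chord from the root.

F-sharp up a perfect 4th → B. New chord: B dominant seventh flat thirteen.
root → B
3rd (major 3rd) → D-sharp
5th (perfect 5th) → F-sharp
7th (minor 7th) → A
13th (minor 13th) → G

B, D-sharp, F-sharp, A, G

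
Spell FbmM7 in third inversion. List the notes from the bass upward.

In root position, FbmM7 is F♭–A𝄫–C♭–E♭.
Third inversion puts the seventh (E♭) in the bass.

E♭, F♭, A𝄫, C♭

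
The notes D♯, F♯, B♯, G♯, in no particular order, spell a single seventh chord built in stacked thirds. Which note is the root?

G♯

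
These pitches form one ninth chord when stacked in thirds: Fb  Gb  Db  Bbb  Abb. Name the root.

Stacking in thirds gives Gb – Bbb – Db – Fb – Abb, so Gb is the root — Gb minor seventh flat nine.

Gb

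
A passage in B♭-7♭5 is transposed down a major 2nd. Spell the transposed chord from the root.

B♭ down a major 2nd → A♭. New chord: A♭ half-diminished seventh.
Root: A♭
Minor 3rd (3rd): C♭
Diminished 5th (5th): E𝄫
Minor 7th (7th): G♭

A♭ – C♭ – E𝄫 – G♭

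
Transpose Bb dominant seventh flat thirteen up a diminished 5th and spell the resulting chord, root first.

A diminished 5th up from B-flat is F-flat, so the new chord is F-flat dominant seventh flat thirteen.
Root: F-flat
Major 3rd (3rd): A-flat
Perfect 5th (5th): C-flat
Minor 7th (7th): E-double-flat
Minor 13th (13th): D-double-flat

F-flat  A-flat  C-flat  E-double-flat  D-double-flat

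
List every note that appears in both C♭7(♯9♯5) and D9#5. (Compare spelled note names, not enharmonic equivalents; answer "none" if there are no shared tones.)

C♭7(♯9♯5) = Cb, Eb, G, Bbb, D.
D9#5 = D, F#, A#, C, E.
Shared: D.

D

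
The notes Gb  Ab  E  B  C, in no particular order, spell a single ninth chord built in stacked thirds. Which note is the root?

Stacking in thirds gives Ab – C – E – Gb – B, so Ab is the root — Ab dominant seventh sharp nine sharp five.

Ab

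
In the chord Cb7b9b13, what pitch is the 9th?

D𝄫

Cb7b9b13 is built on C♭; its 9th is a minor 9th above the root.
A second above C uses the letter D, and the minor 9th above C♭ is D𝄫.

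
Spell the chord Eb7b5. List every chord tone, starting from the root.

Eb  G  Bbb  Db

Eb7b5: dominant seventh flat five on Eb.
root → Eb
3rd (major 3rd) → G
5th (diminished 5th) → Bbb
7th (minor 7th) → Db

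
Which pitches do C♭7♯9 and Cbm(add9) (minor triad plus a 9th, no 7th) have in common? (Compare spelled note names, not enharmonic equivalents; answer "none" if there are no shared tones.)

C♭7♯9 = Cb, Eb, Gb, Bbb, D.
Cbm(add9) = Cb, Ebb, Gb, Db.
Shared: Cb, Gb.

Cb – Gb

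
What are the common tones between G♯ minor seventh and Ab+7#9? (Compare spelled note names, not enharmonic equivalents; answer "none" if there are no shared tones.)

B

G♯ minor seventh: G♯ B D♯ F♯
Ab+7#9: A♭ C E G♭ B
Common to both → B.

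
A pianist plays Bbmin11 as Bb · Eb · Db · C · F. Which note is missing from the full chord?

Bbmin11 = Bb, Db, F, Ab, C, Eb. The voicing lacks the 7th (minor 7th), Ab.

Ab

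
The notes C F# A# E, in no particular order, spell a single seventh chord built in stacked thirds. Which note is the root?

F#

Stacking in thirds gives F# – A# – C – E, so F# is the root — F# dominant seventh flat five.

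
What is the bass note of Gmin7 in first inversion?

Bb

Gmin7 in root position is G–Bb–D–F.
First inversion places the third in the bass, which is Bb.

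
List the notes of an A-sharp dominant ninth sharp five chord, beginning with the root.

A-sharp  C-double-sharp  E-double-sharp  G-sharp  B-sharp

A-sharp dominant ninth sharp five: dominant ninth sharp five on A-sharp.
A-sharp — root
C-double-sharp — major 3rd
E-double-sharp — augmented 5th
G-sharp — minor 7th
B-sharp — major 9th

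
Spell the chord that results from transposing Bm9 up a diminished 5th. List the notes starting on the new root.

F, Ab, C, Eb, G

A diminished 5th up from B is F, so the new chord is F minor ninth.
root → F
3rd (minor 3rd) → Ab
5th (perfect 5th) → C
7th (minor 7th) → Eb
9th (major 9th) → G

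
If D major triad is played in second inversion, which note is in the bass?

A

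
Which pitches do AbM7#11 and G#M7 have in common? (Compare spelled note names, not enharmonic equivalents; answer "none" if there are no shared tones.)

AbM7#11: Ab C Eb G D
G#M7: G# B# D# F##
Common to both → none.

none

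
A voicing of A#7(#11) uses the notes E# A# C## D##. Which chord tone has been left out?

G#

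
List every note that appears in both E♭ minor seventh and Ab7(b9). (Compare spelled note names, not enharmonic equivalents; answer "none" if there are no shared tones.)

E♭ minor seventh: Eb Gb Bb Db
Ab7(b9): Ab C Eb Gb Bbb
Common to both → Eb, Gb.

Eb – Gb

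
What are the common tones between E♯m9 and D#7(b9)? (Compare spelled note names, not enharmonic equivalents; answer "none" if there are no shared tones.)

D#, F##

E♯m9: E# G# B# D# F##
D#7(b9): D# F## A# C# E
Common to both → D#, F##.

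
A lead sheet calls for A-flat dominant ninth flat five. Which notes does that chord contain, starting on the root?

Ab, C, Ebb, Gb, Bb

A-flat dominant ninth flat five: dominant ninth flat five on Ab.
- root: Ab
- major 3rd: C
- diminished 5th: Ebb
- minor 7th: Gb
- major 9th: Bb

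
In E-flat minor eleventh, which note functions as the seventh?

Root of E-flat minor eleventh = E-flat. The 7th is a minor 7th: E-flat up a minor 7th → D-flat.

D-flat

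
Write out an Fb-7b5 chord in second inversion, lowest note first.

Fb-7b5 = Fb–Abb–Cbb–Ebb; second inversion → fifth (Cbb) lowest.

Cbb, Ebb, Fb, Abb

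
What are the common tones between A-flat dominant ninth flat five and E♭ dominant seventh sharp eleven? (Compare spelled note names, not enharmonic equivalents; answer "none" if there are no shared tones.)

B-flat

A-flat dominant ninth flat five: A-flat C E-double-flat G-flat B-flat
E♭ dominant seventh sharp eleven: E-flat G B-flat D-flat A
Common to both → B-flat.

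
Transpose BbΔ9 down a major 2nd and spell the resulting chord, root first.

A major 2nd down from Bb is Ab, so the new chord is Ab major ninth.
Ab — root
C — major 3rd
Eb — perfect 5th
G — major 7th
Bb — major 9th

Ab, C, Eb, G, Bb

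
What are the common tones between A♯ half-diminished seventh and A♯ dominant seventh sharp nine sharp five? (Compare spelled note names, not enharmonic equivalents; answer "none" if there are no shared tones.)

A♯ half-diminished seventh: A-sharp C-sharp E G-sharp
A♯ dominant seventh sharp nine sharp five: A-sharp C-double-sharp E-double-sharp G-sharp B-double-sharp
Common to both → A-sharp, G-sharp.

A-sharp G-sharp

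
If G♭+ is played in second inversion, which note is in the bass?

D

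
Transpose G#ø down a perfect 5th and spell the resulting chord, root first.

C#  E  G  B

G# down a perfect 5th → C#. New chord: C# half-diminished seventh.
root → C#
3rd (minor 3rd) → E
5th (diminished 5th) → G
7th (minor 7th) → B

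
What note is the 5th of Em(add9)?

B

Root of Em(add9) = E. The 5th is a perfect 5th: E up a perfect 5th → B.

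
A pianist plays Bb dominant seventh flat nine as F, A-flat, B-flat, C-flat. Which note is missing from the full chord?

Bb dominant seventh flat nine = B-flat, D, F, A-flat, C-flat. The voicing lacks the 3rd (major 3rd), D.

D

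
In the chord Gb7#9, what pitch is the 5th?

Gb7#9 is built on Gb; its 5th is a perfect 5th above the root.
A fifth above G uses the letter D, and the perfect 5th above Gb is Db.

Db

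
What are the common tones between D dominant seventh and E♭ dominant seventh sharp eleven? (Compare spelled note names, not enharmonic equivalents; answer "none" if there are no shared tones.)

A

D dominant seventh = D, F-sharp, A, C.
E♭ dominant seventh sharp eleven = E-flat, G, B-flat, D-flat, A.
Shared: A.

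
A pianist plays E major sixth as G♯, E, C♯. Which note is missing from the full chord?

The full E major sixth chord is E, G♯, B, C♯.
Comparing with the voicing, the perfect 5th (5th) — B — is absent.

B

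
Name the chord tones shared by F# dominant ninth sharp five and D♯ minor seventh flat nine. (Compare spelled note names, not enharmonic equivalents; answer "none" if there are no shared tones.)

F# dominant ninth sharp five = F-sharp, A-sharp, C-double-sharp, E, G-sharp.
D♯ minor seventh flat nine = D-sharp, F-sharp, A-sharp, C-sharp, E.
Shared: F-sharp, A-sharp, E.

F-sharp, A-sharp, E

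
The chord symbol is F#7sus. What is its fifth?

C#

F#7sus is built on F#; its 5th is a perfect 5th above the root.
A fifth above F uses the letter C, and the perfect 5th above F# is C#.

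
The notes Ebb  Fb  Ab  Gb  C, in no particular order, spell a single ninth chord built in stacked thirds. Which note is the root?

Fb

Arranged so that each adjacent pair is a third by letter name: Fb – Ab – C – Ebb – Gb.
The bottom of that stack, Fb, is the root (this is Fb dominant ninth sharp five).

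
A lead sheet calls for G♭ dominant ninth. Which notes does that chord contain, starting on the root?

G♭ dominant ninth: dominant ninth on G-flat.
- root: G-flat
- major 3rd: B-flat
- perfect 5th: D-flat
- minor 7th: F-flat
- major 9th: A-flat

G-flat  B-flat  D-flat  F-flat  A-flat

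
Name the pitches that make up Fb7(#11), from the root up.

Fb7(#11) is a dominant seventh sharp eleven built on Fb.
root → Fb
3rd (major 3rd) → Ab
5th (perfect 5th) → Cb
7th (minor 7th) → Ebb
11th (augmented 11th) → Bb

Fb  Ab  Cb  Ebb  Bb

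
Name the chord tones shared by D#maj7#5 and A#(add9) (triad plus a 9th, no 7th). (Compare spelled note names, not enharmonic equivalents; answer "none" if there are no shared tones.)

C##

D#maj7#5: D# F## A## C##
A#(add9): A# C## E# B#
Common to both → C##.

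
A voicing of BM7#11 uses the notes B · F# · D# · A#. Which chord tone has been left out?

E#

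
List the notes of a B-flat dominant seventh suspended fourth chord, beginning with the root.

Bb – Eb – F – Ab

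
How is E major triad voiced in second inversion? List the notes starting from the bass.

B – E – G#

In root position, E major triad is E–G#–B.
Second inversion puts the fifth (B) in the bass.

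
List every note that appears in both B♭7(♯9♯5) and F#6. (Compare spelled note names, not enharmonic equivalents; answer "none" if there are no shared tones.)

B♭7(♯9♯5) = B♭, D, F♯, A♭, C♯.
F#6 = F♯, A♯, C♯, D♯.
Shared: F♯, C♯.

F♯, C♯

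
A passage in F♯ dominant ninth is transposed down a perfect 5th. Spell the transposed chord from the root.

B – D-sharp – F-sharp – A – C-sharp

Transposed root: F-sharp → B (perfect 5th down). So we spell B dominant ninth:
root → B
3rd (major 3rd) → D-sharp
5th (perfect 5th) → F-sharp
7th (minor 7th) → A
9th (major 9th) → C-sharp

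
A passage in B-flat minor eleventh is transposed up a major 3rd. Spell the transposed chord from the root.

D  F  A  C  E  G

A major 3rd up from B-flat is D, so the new chord is D minor eleventh.
root → D
3rd (minor 3rd) → F
5th (perfect 5th) → A
7th (minor 7th) → C
9th (major 9th) → E
11th (perfect 11th) → G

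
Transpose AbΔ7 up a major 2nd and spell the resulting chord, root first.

B♭  D  F  A

A major 2nd up from A♭ is B♭, so the new chord is B♭ major seventh.
root → B♭
3rd (major 3rd) → D
5th (perfect 5th) → F
7th (major 7th) → A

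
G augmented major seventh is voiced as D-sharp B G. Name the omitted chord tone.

F-sharp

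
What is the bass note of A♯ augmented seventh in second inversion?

E##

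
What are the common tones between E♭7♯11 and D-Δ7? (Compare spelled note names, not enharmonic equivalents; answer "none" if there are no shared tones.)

A

E♭7♯11 = Eb, G, Bb, Db, A.
D-Δ7 = D, F, A, C#.
Shared: A.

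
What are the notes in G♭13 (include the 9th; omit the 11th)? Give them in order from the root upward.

G♭13: dominant thirteenth on Gb.
root → Gb
3rd (major 3rd) → Bb
5th (perfect 5th) → Db
7th (minor 7th) → Fb
9th (major 9th) → Ab
13th (major 13th) → Eb

Gb, Bb, Db, Fb, Ab, Eb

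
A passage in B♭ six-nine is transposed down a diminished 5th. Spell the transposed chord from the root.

E  G-sharp  B  C-sharp  F-sharp

Transposed root: B-flat → E (diminished 5th down). So we spell E six-nine:
E — root
G-sharp — major 3rd
B — perfect 5th
C-sharp — major 6th
F-sharp — major 9th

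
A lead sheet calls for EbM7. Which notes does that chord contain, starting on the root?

Eb, G, Bb, D

Root Eb, quality major seventh:
- root: Eb
- major 3rd: G
- perfect 5th: Bb
- major 7th: D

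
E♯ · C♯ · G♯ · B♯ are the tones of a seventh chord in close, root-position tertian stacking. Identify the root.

C♯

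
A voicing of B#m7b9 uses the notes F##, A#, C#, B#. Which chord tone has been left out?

B#m7b9 = B#, D#, F##, A#, C#. The voicing lacks the 3rd (minor 3rd), D#.

D#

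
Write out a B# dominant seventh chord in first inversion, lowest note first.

D-double-sharp F-double-sharp A-sharp B-sharp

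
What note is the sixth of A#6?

F##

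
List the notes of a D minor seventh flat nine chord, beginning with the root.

D minor seventh flat nine is a minor seventh flat nine built on D.
Root: D
Minor 3rd (3rd): F
Perfect 5th (5th): A
Minor 7th (7th): C
Minor 9th (9th): Eb

D, F, A, C, Eb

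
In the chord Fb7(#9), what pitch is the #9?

Fb7(#9) is built on Fb; its 9th is an augmented 9th above the root.
A second above F uses the letter G, and the augmented 9th above Fb is G.

G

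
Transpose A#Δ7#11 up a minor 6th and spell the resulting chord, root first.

Transposed root: A# → F# (minor 6th up). So we spell F# major seventh sharp eleven:
Root: F#
Major 3rd (3rd): A#
Perfect 5th (5th): C#
Major 7th (7th): E#
Augmented 11th (11th): B#

F#, A#, C#, E#, B#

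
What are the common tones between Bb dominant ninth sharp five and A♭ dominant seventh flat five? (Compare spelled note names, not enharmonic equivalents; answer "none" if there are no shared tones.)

A-flat, C

Bb dominant ninth sharp five: B-flat D F-sharp A-flat C
A♭ dominant seventh flat five: A-flat C E-double-flat G-flat
Common to both → A-flat, C.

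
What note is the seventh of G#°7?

G#°7 is built on G♯; its 7th is a diminished 7th above the root.
A seventh above G uses the letter F, and the diminished 7th above G♯ is F.

F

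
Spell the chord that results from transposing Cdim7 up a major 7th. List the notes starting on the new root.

C up a major 7th → B. New chord: B diminished seventh.
Root: B
Minor 3rd (3rd): D
Diminished 5th (5th): F
Diminished 7th (7th): Ab

B D F Ab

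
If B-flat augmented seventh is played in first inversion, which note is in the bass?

D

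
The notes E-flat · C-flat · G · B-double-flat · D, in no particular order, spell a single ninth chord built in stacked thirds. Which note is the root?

Arranged so that each adjacent pair is a third by letter name: C-flat – E-flat – G – B-double-flat – D.
The bottom of that stack, C-flat, is the root (this is C-flat dominant seventh sharp nine sharp five).

C-flat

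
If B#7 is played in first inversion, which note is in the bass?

D##

B#7 = B#–D##–F##–A#. First inversion → third in the bass = D##.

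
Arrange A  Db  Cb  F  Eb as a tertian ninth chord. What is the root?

Db

Stacking in thirds gives Db – F – A – Cb – Eb, so Db is the root — Db dominant ninth sharp five.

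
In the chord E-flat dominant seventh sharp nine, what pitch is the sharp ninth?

F#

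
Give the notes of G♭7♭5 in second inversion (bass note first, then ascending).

D𝄫, F♭, G♭, B♭

In root position, G♭7♭5 is G♭–B♭–D𝄫–F♭.
Second inversion puts the fifth (D𝄫) in the bass.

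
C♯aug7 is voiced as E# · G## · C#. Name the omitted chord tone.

B

The full C♯aug7 chord is C#, E#, G##, B.
Comparing with the voicing, the minor 7th (7th) — B — is absent.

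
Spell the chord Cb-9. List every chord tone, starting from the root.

Cb  Ebb  Gb  Bbb  Db

Root Cb, quality minor ninth:
root → Cb
3rd (minor 3rd) → Ebb
5th (perfect 5th) → Gb
7th (minor 7th) → Bbb
9th (major 9th) → Db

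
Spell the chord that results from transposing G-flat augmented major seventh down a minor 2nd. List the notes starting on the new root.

G-flat down a minor 2nd → F. New chord: F augmented major seventh.
- root: F
- major 3rd: A
- augmented 5th: C-sharp
- major 7th: E

F  A  C-sharp  E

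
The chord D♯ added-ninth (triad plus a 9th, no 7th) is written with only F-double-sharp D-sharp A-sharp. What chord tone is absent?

E-sharp

D♯ added-ninth = D-sharp, F-double-sharp, A-sharp, E-sharp. The voicing lacks the 9th (major 9th), E-sharp.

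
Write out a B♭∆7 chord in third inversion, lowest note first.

A – B♭ – D – F

In root position, B♭∆7 is B♭–D–F–A.
Third inversion puts the seventh (A) in the bass.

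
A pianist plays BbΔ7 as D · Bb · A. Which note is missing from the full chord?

F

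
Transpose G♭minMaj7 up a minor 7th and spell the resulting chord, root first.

F♭, A𝄫, C♭, E♭

A minor 7th up from G♭ is F♭, so the new chord is F♭ minor-major seventh.
- root: F♭
- minor 3rd: A𝄫
- perfect 5th: C♭
- major 7th: E♭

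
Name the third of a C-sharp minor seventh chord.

E

C-sharp minor seventh is built on C-sharp; its 3rd is a minor 3rd above the root.
A third above C uses the letter E, and the minor 3rd above C-sharp is E.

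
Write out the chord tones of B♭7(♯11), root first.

Root Bb, quality dominant seventh sharp eleven:
Root: Bb
Major 3rd (3rd): D
Perfect 5th (5th): F
Minor 7th (7th): Ab
Augmented 11th (11th): E

Bb, D, F, Ab, E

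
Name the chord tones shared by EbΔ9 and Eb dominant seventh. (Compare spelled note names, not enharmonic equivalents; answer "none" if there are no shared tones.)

E♭  G  B♭

EbΔ9: E♭ G B♭ D F
Eb dominant seventh: E♭ G B♭ D♭
Common to both → E♭, G, B♭.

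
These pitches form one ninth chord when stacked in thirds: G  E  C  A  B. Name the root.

A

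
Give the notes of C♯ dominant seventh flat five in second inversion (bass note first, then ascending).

G, B, C-sharp, E-sharp

C♯ dominant seventh flat five = C-sharp–E-sharp–G–B; second inversion → fifth (G) lowest.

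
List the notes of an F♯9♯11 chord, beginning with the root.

F# A# C# E G# B#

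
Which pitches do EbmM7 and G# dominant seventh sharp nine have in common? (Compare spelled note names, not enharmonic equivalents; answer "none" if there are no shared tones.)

EbmM7 = Eb, Gb, Bb, D.
G# dominant seventh sharp nine = G#, B#, D#, F#, A##.
Shared: none.

none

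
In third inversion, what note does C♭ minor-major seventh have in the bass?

B♭

C♭ minor-major seventh in root position is C♭–E𝄫–G♭–B♭.
Third inversion places the seventh in the bass, which is B♭.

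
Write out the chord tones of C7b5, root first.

C7b5 is a dominant seventh flat five built on C.
- root: C
- major 3rd: E
- diminished 5th: Gb
- minor 7th: Bb

C, E, Gb, Bb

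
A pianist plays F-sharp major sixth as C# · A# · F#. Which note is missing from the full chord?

The full F-sharp major sixth chord is F#, A#, C#, D#.
Comparing with the voicing, the major 6th (6th) — D# — is absent.

D#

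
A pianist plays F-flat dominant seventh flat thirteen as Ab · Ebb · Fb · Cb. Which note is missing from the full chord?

Dbb

The full F-flat dominant seventh flat thirteen chord is Fb, Ab, Cb, Ebb, Dbb.
Comparing with the voicing, the minor 13th (13th) — Dbb — is absent.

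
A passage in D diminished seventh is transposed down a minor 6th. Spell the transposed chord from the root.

A minor 6th down from D is F-sharp, so the new chord is F-sharp diminished seventh.
- root: F-sharp
- minor 3rd: A
- diminished 5th: C
- diminished 7th: E-flat

F-sharp, A, C, E-flat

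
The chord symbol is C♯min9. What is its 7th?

Root of C♯min9 = C#. The 7th is a minor 7th: C# up a minor 7th → B.

B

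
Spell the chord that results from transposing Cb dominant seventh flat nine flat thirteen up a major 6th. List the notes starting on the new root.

Ab – C – Eb – Gb – Bbb – Fb

Cb up a major 6th → Ab. New chord: Ab dominant seventh flat nine flat thirteen.
Ab — root
C — major 3rd
Eb — perfect 5th
Gb — minor 7th
Bbb — minor 9th
Fb — minor 13th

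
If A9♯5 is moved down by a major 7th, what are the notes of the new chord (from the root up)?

Bb, D, F#, Ab, C

Transposed root: A → Bb (major 7th down). So we spell Bb dominant ninth sharp five:
root → Bb
3rd (major 3rd) → D
5th (augmented 5th) → F#
7th (minor 7th) → Ab
9th (major 9th) → C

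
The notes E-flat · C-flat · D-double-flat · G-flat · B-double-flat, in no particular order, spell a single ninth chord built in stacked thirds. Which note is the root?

Arranged so that each adjacent pair is a third by letter name: C-flat – E-flat – G-flat – B-double-flat – D-double-flat.
The bottom of that stack, C-flat, is the root (this is C-flat dominant seventh flat nine).

C-flat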